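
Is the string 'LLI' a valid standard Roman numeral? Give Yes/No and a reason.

'LLI': L should not appear more than once

No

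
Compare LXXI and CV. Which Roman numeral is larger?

LXXI = 71
CV = 105
105 is larger

CV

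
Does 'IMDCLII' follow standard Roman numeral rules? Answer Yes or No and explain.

'IMDCLII': Invalid subtractive combination: IM

No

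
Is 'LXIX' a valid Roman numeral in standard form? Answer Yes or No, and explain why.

'LXIX': Check the rules: uses only the symbols I, V, X, L, C, D, M; no symbol is repeated more than three times in a row; V, L and D each appear at most once; the only place a smaller symbol precedes a larger one is the allowed subtractive pair IX, the symbol right after such a pair (if any) is smaller than the pair's first symbol, and otherwise the values never increase from left to right. Value: L (50) + X (10) + IX (9) = 69. So it is a valid standard Roman numeral.

Yes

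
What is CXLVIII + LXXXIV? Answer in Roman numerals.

CXLVIII = 148
LXXXIV = 84
148 + 84 = 232

CCXXXII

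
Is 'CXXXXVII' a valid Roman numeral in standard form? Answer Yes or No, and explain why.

'CXXXXVII': More than 3 consecutive X's

No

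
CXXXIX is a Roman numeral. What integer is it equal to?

CXXXIX: C=100, X=10, X=10, X=10, IX=9
100 + 10 + 10 + 10 + 9 = 139

139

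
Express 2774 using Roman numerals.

Convert 2774 to Roman numerals:
  2774 contains 2×1000 (MM)
  774 contains 1×500 (D)
  274 contains 2×100 (CC)
  74 contains 1×50 (L)
  24 contains 2×10 (XX)
  4 contains 1×4 (IV)

MMDCCLXXIV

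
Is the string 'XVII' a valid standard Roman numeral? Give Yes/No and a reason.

'XVII': Check the rules: uses only the symbols I, V, X, L, C, D, M; no symbol is repeated more than three times in a row; V, L and D each appear at most once; no smaller symbol precedes a larger one (values never increase from left to right). Value: X (10) + V (5) + I (1) + I (1) = 17. So it is a valid standard Roman numeral.

Yes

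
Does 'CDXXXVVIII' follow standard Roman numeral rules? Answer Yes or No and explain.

'CDXXXVVIII': V should not appear more than once

No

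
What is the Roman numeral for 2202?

Convert 2202 to Roman numerals:
  2202 contains 2×1000 (MM)
  202 contains 2×100 (CC)
  2 contains 2×1 (II)

MMCCII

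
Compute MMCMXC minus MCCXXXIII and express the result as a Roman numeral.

MMCMXC = 2990
MCCXXXIII = 1233
2990 - 1233 = 1757

MDCCLVII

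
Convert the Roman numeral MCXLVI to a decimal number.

MCXLVI: M=1000, C=100, XL=40, V=5, I=1
1000 + 100 + 40 + 5 + 1 = 1146

1146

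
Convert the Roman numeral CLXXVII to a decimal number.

CLXXVII: C=100, L=50, X=10, X=10, V=5, I=1, I=1
100 + 50 + 10 + 10 + 5 + 1 + 1 = 177

177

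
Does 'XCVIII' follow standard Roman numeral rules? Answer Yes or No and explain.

'XCVIII': Check the rules: uses only the symbols I, V, X, L, C, D, M; no symbol is repeated more than three times in a row; V, L and D each appear at most once; the only place a smaller symbol precedes a larger one is the allowed subtractive pair XC, the symbol right after such a pair (if any) is smaller than the pair's first symbol, and otherwise the values never increase from left to right. Value: XC (90) + V (5) + I (1) + I (1) + I (1) = 98. So it is a valid standard Roman numeral.

Yes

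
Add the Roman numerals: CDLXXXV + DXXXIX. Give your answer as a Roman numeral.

CDLXXXV = 485
DXXXIX = 539
485 + 539 = 1024

MXXIV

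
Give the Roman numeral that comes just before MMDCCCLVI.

MMDCCCLVI = 2856, so the previous integer is 2856 - 1 = 2855

MMDCCCLV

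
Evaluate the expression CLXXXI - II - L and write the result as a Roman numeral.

CLXXXI = 181, II = 2, L = 50
181 - 2 = 179
179 - 50 = 129

CXXIX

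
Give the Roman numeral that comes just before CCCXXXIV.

CCCXXXIV = 334; previous is 333

CCCXXXIII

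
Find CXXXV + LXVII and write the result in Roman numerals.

CXXXV = 135
LXVII = 67
135 + 67 = 202

CCII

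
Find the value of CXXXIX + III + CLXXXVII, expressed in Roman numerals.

CXXXIX = 139, III = 3, CLXXXVII = 187
139 + 3 = 142
142 + 187 = 329

CCCXXIX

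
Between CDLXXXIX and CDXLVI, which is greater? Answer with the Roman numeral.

CDLXXXIX = 489
CDXLVI = 446
489 is larger

CDLXXXIX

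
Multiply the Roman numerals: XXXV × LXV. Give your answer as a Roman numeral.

XXXV = 35
LXV = 65
35 × 65 = 2275

MMCCLXXV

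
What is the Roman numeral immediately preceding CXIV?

CXIV = 114, so the previous integer is 114 - 1 = 113

CXIII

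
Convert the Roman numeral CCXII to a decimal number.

CCXII: C=100, C=100, X=10, I=1, I=1
100 + 100 + 10 + 1 + 1 = 212

212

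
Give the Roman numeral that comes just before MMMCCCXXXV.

MMMCCCXXXV = 3335; previous is 3334

MMMCCCXXXIV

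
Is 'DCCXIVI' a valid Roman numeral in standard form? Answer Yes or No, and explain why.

'DCCXIVI': I cannot come right after the subtractive pair IV: once I is subtracted in IV, the next symbol must be smaller than I

No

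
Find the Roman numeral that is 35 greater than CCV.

CCV = 205
205 + 35 = 240

CCXL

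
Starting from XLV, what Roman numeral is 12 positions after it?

XLV = 45
45 + 12 = 57

LVII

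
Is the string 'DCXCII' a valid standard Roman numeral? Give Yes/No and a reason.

'DCXCII': Check the rules: uses only the symbols I, V, X, L, C, D, M; no symbol is repeated more than three times in a row; V, L and D each appear at most once; the only place a smaller symbol precedes a larger one is the allowed subtractive pair XC, the symbol right after such a pair (if any) is smaller than the pair's first symbol, and otherwise the values never increase from left to right. Value: D (500) + C (100) + XC (90) + I (1) + I (1) = 692. So it is a valid standard Roman numeral.

Yes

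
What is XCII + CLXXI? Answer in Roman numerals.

XCII = 92
CLXXI = 171
92 + 171 = 263

CCLXIII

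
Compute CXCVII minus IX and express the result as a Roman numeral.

CXCVII = 197
IX = 9
197 - 9 = 188

CLXXXVIII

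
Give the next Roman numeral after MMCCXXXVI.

MMCCXXXVI = 2236; next is 2237

MMCCXXXVII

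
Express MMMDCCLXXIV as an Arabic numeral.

MMMDCCLXXIV: M=1000, M=1000, M=1000, D=500, C=100, C=100, L=50, X=10, X=10, IV=4
1000 + 1000 + 1000 + 500 + 100 + 100 + 50 + 10 + 10 + 4 = 3774

3774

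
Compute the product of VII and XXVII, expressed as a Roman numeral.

VII = 7
XXVII = 27
7 × 27 = 189

CLXXXIX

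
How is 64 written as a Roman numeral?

Convert 64 to Roman numerals:
  64 contains 1×50 (L)
  14 contains 1×10 (X)
  4 contains 1×4 (IV)

LXIV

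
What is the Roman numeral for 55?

Convert 55 to Roman numerals:
  55 contains 1×50 (L)
  5 contains 1×5 (V)

LV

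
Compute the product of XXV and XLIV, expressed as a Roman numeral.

XXV = 25
XLIV = 44
25 × 44 = 1100

MC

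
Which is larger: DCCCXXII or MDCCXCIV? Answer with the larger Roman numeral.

DCCCXXII = 822
MDCCXCIV = 1794
1794 is larger

MDCCXCIV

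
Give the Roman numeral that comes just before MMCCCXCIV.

MMCCCXCIV = 2394; previous is 2393

MMCCCXCIII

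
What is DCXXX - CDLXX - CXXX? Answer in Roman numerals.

DCXXX = 630, CDLXX = 470, CXXX = 130
630 - 470 = 160
160 - 130 = 30

XXX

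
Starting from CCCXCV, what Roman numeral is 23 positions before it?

CCCXCV = 395
395 - 23 = 372

CCCLXXII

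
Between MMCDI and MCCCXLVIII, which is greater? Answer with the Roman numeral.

MMCDI = 2401
MCCCXLVIII = 1348
2401 is larger

MMCDI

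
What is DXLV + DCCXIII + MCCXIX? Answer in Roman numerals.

DXLV = 545, DCCXIII = 713, MCCXIX = 1219
545 + 713 = 1258
1258 + 1219 = 2477

MMCDLXXVII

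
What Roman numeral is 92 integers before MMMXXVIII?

MMMXXVIII = 3028
3028 - 92 = 2936

MMCMXXXVI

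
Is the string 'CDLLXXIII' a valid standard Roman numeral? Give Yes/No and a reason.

'CDLLXXIII': L should not appear more than once

No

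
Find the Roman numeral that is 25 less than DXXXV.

DXXXV = 535
535 - 25 = 510

DX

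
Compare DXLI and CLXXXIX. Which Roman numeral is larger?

DXLI = 541
CLXXXIX = 189
541 is larger

DXLI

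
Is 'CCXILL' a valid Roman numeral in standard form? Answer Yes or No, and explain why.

'CCXILL': L should not appear more than once

No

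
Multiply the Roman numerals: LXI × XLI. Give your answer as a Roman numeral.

LXI = 61
XLI = 41
61 × 41 = 2501

MMDI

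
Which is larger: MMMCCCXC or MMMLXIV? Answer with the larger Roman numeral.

MMMCCCXC = 3390
MMMLXIV = 3064
3390 is larger

MMMCCCXC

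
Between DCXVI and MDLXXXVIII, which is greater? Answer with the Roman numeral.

DCXVI = 616
MDLXXXVIII = 1588
1588 is larger

MDLXXXVIII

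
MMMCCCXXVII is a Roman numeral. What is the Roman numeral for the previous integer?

MMMCCCXXVII = 3327; previous is 3326

MMMCCCXXVI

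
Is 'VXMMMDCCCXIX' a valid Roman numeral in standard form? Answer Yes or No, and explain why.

'VXMMMDCCCXIX': Invalid subtractive combination: VX

No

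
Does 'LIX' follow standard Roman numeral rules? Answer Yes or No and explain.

'LIX': Check the rules: uses only the symbols I, V, X, L, C, D, M; no symbol is repeated more than three times in a row; V, L and D each appear at most once; the only place a smaller symbol precedes a larger one is the allowed subtractive pair IX, the symbol right after such a pair (if any) is smaller than the pair's first symbol, and otherwise the values never increase from left to right. Value: L (50) + IX (9) = 59. So it is a valid standard Roman numeral.

Yes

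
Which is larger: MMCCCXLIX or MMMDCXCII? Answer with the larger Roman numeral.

MMCCCXLIX = 2349
MMMDCXCII = 3692
3692 is larger

MMMDCXCII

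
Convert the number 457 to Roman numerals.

Convert 457 to Roman numerals:
  457 contains 1×400 (CD)
  57 contains 1×50 (L)
  7 contains 1×5 (V)
  2 contains 2×1 (II)

CDLVII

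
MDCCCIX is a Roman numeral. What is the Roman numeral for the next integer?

MDCCCIX = 1809, so the next integer is 1809 + 1 = 1810

MDCCCX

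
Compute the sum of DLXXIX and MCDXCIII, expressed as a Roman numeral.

DLXXIX = 579
MCDXCIII = 1493
579 + 1493 = 2072

MMLXXII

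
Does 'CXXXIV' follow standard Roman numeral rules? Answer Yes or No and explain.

'CXXXIV': Check the rules: uses only the symbols I, V, X, L, C, D, M; no symbol is repeated more than three times in a row; V, L and D each appear at most once; the only place a smaller symbol precedes a larger one is the allowed subtractive pair IV, the symbol right after such a pair (if any) is smaller than the pair's first symbol, and otherwise the values never increase from left to right. Value: C (100) + X (10) + X (10) + X (10) + IV (4) = 134. So it is a valid standard Roman numeral.

Yes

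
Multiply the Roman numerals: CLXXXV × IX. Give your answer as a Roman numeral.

CLXXXV = 185
IX = 9
185 × 9 = 1665

MDCLXV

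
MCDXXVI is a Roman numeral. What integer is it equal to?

MCDXXVI: M=1000, CD=400, X=10, X=10, V=5, I=1
1000 + 400 + 10 + 10 + 5 + 1 = 1426

1426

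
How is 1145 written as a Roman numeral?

Convert 1145 to Roman numerals:
  1145 contains 1×1000 (M)
  145 contains 1×100 (C)
  45 contains 1×40 (XL)
  5 contains 1×5 (V)

MCXLV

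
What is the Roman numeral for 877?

Convert 877 to Roman numerals:
  877 contains 1×500 (D)
  377 contains 3×100 (CCC)
  77 contains 1×50 (L)
  27 contains 2×10 (XX)
  7 contains 1×5 (V)
  2 contains 2×1 (II)

DCCCLXXVII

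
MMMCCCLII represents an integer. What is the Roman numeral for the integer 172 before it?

MMMCCCLII = 3352
3352 - 172 = 3180

MMMCLXXX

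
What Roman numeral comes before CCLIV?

CCLIV = 254, so the previous integer is 254 - 1 = 253

CCLIII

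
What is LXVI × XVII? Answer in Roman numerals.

LXVI = 66
XVII = 17
66 × 17 = 1122

MCXXII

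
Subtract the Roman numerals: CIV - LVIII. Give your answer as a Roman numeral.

CIV = 104
LVIII = 58
104 - 58 = 46

XLVI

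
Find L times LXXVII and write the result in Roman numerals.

L = 50
LXXVII = 77
50 × 77 = 3850

MMMDCCCL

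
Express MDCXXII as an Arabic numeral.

MDCXXII: M=1000, D=500, C=100, X=10, X=10, I=1, I=1
1000 + 500 + 100 + 10 + 10 + 1 + 1 = 1622

1622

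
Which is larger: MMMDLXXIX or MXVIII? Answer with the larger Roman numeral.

MMMDLXXIX = 3579
MXVIII = 1018
3579 is larger

MMMDLXXIX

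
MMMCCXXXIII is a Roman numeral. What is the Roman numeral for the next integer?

MMMCCXXXIII = 3233, so the next integer is 3233 + 1 = 3234

MMMCCXXXIV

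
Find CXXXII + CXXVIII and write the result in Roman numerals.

CXXXII = 132
CXXVIII = 128
132 + 128 = 260

CCLX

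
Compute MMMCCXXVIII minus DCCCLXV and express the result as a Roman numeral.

MMMCCXXVIII = 3228
DCCCLXV = 865
3228 - 865 = 2363

MMCCCLXIII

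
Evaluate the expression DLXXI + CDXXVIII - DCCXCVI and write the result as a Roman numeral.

DLXXI = 571, CDXXVIII = 428, DCCXCVI = 796
571 + 428 = 999
999 - 796 = 203

CCIII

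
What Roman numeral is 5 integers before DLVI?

DLVI = 556
556 - 5 = 551

DLI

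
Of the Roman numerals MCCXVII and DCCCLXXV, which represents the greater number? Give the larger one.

MCCXVII = 1217
DCCCLXXV = 875
1217 is larger

MCCXVII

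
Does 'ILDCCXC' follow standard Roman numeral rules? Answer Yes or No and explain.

'ILDCCXC': Invalid subtractive combination: IL

No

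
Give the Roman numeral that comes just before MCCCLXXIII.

MCCCLXXIII = 1373, so the previous integer is 1373 - 1 = 1372

MCCCLXXII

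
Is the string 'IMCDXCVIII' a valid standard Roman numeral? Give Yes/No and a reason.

'IMCDXCVIII': Invalid subtractive combination: IM

No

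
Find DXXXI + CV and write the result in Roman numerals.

DXXXI = 531
CV = 105
531 + 105 = 636

DCXXXVI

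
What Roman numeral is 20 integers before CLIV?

CLIV = 154
154 - 20 = 134

CXXXIV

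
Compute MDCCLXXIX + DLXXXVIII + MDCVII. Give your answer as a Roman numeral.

MDCCLXXIX = 1779, DLXXXVIII = 588, MDCVII = 1607
1779 + 588 = 2367
2367 + 1607 = 3974

MMMCMLXXIV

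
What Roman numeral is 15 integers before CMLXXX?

CMLXXX = 980
980 - 15 = 965

CMLXV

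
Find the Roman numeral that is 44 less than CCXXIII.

CCXXIII = 223
223 - 44 = 179

CLXXIX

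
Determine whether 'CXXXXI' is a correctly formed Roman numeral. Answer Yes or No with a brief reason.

'CXXXXI': More than 3 consecutive X's

No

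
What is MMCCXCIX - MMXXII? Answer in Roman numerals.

MMCCXCIX = 2299
MMXXII = 2022
2299 - 2022 = 277

CCLXXVII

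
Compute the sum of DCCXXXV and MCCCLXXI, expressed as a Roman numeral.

DCCXXXV = 735
MCCCLXXI = 1371
735 + 1371 = 2106

MMCVI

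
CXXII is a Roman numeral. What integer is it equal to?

CXXII: C=100, X=10, X=10, I=1, I=1
100 + 10 + 10 + 1 + 1 = 122

122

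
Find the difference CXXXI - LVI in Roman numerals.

CXXXI = 131
LVI = 56
131 - 56 = 75

LXXV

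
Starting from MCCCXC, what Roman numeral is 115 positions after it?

MCCCXC = 1390
1390 + 115 = 1505

MDV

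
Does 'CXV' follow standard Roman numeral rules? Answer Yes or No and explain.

'CXV': Check the rules: uses only the symbols I, V, X, L, C, D, M; no symbol is repeated more than three times in a row; V, L and D each appear at most once; no smaller symbol precedes a larger one (values never increase from left to right). Value: C (100) + X (10) + V (5) = 115. So it is a valid standard Roman numeral.

Yes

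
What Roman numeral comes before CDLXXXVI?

CDLXXXVI = 486, so the previous integer is 486 - 1 = 485

CDLXXXV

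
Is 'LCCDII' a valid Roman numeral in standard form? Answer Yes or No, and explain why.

'LCCDII': Invalid subtractive combination: LC

No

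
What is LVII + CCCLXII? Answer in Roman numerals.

LVII = 57
CCCLXII = 362
57 + 362 = 419

CDXIX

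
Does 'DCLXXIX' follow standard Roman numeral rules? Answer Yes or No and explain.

'DCLXXIX': Check the rules: uses only the symbols I, V, X, L, C, D, M; no symbol is repeated more than three times in a row; V, L and D each appear at most once; the only place a smaller symbol precedes a larger one is the allowed subtractive pair IX, the symbol right after such a pair (if any) is smaller than the pair's first symbol, and otherwise the values never increase from left to right. Value: D (500) + C (100) + L (50) + X (10) + X (10) + IX (9) = 679. So it is a valid standard Roman numeral.

Yes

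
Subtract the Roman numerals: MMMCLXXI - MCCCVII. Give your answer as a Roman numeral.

MMMCLXXI = 3171
MCCCVII = 1307
3171 - 1307 = 1864

MDCCCLXIV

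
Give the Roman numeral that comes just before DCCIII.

DCCIII = 703, so the previous integer is 703 - 1 = 702

DCCII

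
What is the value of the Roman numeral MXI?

MXI: M=1000, X=10, I=1
1000 + 10 + 1 = 1011

1011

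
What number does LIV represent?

LIV: L=50, IV=4
50 + 4 = 54

54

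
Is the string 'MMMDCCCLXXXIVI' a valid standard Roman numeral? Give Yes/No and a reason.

'MMMDCCCLXXXIVI': I cannot come right after the subtractive pair IV: once I is subtracted in IV, the next symbol must be smaller than I

No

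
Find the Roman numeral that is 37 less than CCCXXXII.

CCCXXXII = 332
332 - 37 = 295

CCXCV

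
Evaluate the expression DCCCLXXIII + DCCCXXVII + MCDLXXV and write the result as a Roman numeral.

DCCCLXXIII = 873, DCCCXXVII = 827, MCDLXXV = 1475
873 + 827 = 1700
1700 + 1475 = 3175

MMMCLXXV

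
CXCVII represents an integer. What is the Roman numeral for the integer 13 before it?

CXCVII = 197
197 - 13 = 184

CLXXXIV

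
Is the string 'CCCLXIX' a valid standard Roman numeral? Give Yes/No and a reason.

'CCCLXIX': Check the rules: uses only the symbols I, V, X, L, C, D, M; no symbol is repeated more than three times in a row; V, L and D each appear at most once; the only place a smaller symbol precedes a larger one is the allowed subtractive pair IX, the symbol right after such a pair (if any) is smaller than the pair's first symbol, and otherwise the values never increase from left to right. Value: C (100) + C (100) + C (100) + L (50) + X (10) + IX (9) = 369. So it is a valid standard Roman numeral.

Yes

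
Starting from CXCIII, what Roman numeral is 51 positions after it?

CXCIII = 193
193 + 51 = 244

CCXLIV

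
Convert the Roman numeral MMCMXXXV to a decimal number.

MMCMXXXV: M=1000, M=1000, CM=900, X=10, X=10, X=10, V=5
1000 + 1000 + 900 + 10 + 10 + 10 + 5 = 2935

2935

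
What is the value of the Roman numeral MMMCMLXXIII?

MMMCMLXXIII: M=1000, M=1000, M=1000, CM=900, L=50, X=10, X=10, I=1, I=1, I=1
1000 + 1000 + 1000 + 900 + 50 + 10 + 10 + 1 + 1 + 1 = 3973

3973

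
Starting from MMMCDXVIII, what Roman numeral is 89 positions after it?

MMMCDXVIII = 3418
3418 + 89 = 3507

MMMDVII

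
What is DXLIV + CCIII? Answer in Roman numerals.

DXLIV = 544
CCIII = 203
544 + 203 = 747

DCCXLVII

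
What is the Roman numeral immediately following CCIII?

CCIII = 203; next is 204

CCIV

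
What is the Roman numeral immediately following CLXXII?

CLXXII = 172, so the next integer is 172 + 1 = 173

CLXXIII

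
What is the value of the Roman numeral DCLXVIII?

DCLXVIII: D=500, C=100, L=50, X=10, V=5, I=1, I=1, I=1
500 + 100 + 50 + 10 + 5 + 1 + 1 + 1 = 668

668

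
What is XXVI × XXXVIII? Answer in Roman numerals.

XXVI = 26
XXXVIII = 38
26 × 38 = 988

CMLXXXVIII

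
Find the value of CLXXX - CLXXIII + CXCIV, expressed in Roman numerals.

CLXXX = 180, CLXXIII = 173, CXCIV = 194
180 - 173 = 7
7 + 194 = 201

CCI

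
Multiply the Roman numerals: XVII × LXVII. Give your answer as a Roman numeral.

XVII = 17
LXVII = 67
17 × 67 = 1139

MCXXXIX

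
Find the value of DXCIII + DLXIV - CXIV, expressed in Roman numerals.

DXCIII = 593, DLXIV = 564, CXIV = 114
593 + 564 = 1157
1157 - 114 = 1043

MXLIII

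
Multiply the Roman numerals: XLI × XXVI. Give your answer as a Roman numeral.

XLI = 41
XXVI = 26
41 × 26 = 1066

MLXVI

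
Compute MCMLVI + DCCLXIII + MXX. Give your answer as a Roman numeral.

MCMLVI = 1956, DCCLXIII = 763, MXX = 1020
1956 + 763 = 2719
2719 + 1020 = 3739

MMMDCCXXXIX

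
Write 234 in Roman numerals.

Convert 234 to Roman numerals:
  234 contains 2×100 (CC)
  34 contains 3×10 (XXX)
  4 contains 1×4 (IV)

CCXXXIV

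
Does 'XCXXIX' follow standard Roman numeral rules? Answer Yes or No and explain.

'XCXXIX': X cannot come right after the subtractive pair XC: once X is subtracted in XC, the next symbol must be smaller than X

No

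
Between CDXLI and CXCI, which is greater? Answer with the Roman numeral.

CDXLI = 441
CXCI = 191
441 is larger

CDXLI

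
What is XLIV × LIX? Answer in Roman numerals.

XLIV = 44
LIX = 59
44 × 59 = 2596

MMDXCVI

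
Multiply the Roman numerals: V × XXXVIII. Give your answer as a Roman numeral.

V = 5
XXXVIII = 38
5 × 38 = 190

CXC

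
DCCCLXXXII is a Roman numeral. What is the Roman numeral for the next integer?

DCCCLXXXII = 882, so the next integer is 882 + 1 = 883

DCCCLXXXIII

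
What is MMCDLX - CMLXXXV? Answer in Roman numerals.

MMCDLX = 2460
CMLXXXV = 985
2460 - 985 = 1475

MCDLXXV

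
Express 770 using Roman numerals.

Convert 770 to Roman numerals:
  770 contains 1×500 (D)
  270 contains 2×100 (CC)
  70 contains 1×50 (L)
  20 contains 2×10 (XX)

DCCLXX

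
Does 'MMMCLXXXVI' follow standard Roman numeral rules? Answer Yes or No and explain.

'MMMCLXXXVI': Check the rules: uses only the symbols I, V, X, L, C, D, M; no symbol is repeated more than three times in a row; V, L and D each appear at most once; no smaller symbol precedes a larger one (values never increase from left to right). Value: M (1000) + M (1000) + M (1000) + C (100) + L (50) + X (10) + X (10) + X (10) + V (5) + I (1) = 3186. So it is a valid standard Roman numeral.

Yes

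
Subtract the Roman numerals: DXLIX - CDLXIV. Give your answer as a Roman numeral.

DXLIX = 549
CDLXIV = 464
549 - 464 = 85

LXXXV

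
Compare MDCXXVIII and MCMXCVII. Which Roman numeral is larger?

MDCXXVIII = 1628
MCMXCVII = 1997
1997 is larger

MCMXCVII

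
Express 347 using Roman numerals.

Convert 347 to Roman numerals:
  347 contains 3×100 (CCC)
  47 contains 1×40 (XL)
  7 contains 1×5 (V)
  2 contains 2×1 (II)

CCCXLVII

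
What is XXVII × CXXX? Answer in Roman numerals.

XXVII = 27
CXXX = 130
27 × 130 = 3510

MMMDX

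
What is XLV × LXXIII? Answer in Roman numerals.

XLV = 45
LXXIII = 73
45 × 73 = 3285

MMMCCLXXXV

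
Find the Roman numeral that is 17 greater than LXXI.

LXXI = 71
71 + 17 = 88

LXXXVIII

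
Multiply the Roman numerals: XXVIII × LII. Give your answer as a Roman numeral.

XXVIII = 28
LII = 52
28 × 52 = 1456

MCDLVI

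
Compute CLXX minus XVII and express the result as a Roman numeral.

CLXX = 170
XVII = 17
170 - 17 = 153

CLIII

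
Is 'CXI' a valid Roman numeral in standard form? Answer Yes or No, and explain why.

'CXI': Check the rules: uses only the symbols I, V, X, L, C, D, M; no symbol is repeated more than three times in a row; V, L and D each appear at most once; no smaller symbol precedes a larger one (values never increase from left to right). Value: C (100) + X (10) + I (1) = 111. So it is a valid standard Roman numeral.

Yes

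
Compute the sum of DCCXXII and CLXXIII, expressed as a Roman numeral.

DCCXXII = 722
CLXXIII = 173
722 + 173 = 895

DCCCXCV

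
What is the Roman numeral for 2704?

Convert 2704 to Roman numerals:
  2704 contains 2×1000 (MM)
  704 contains 1×500 (D)
  204 contains 2×100 (CC)
  4 contains 1×4 (IV)

MMDCCIV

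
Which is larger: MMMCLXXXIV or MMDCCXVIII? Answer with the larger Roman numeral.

MMMCLXXXIV = 3184
MMDCCXVIII = 2718
3184 is larger

MMMCLXXXIV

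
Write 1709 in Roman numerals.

Convert 1709 to Roman numerals:
  1709 contains 1×1000 (M)
  709 contains 1×500 (D)
  209 contains 2×100 (CC)
  9 contains 1×9 (IX)

MDCCIX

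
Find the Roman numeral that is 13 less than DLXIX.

DLXIX = 569
569 - 13 = 556

DLVI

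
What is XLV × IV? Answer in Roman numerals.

XLV = 45
IV = 4
45 × 4 = 180

CLXXX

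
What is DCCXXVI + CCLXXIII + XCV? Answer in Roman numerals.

DCCXXVI = 726, CCLXXIII = 273, XCV = 95
726 + 273 = 999
999 + 95 = 1094

MXCIV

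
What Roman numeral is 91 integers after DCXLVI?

DCXLVI = 646
646 + 91 = 737

DCCXXXVII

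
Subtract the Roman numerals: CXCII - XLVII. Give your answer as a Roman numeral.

CXCII = 192
XLVII = 47
192 - 47 = 145

CXLV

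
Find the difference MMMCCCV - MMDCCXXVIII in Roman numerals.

MMMCCCV = 3305
MMDCCXXVIII = 2728
3305 - 2728 = 577

DLXXVII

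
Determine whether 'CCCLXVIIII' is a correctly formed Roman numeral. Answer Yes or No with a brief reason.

'CCCLXVIIII': More than 3 consecutive I's

No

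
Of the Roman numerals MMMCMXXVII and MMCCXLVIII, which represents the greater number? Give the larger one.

MMMCMXXVII = 3927
MMCCXLVIII = 2248
3927 is larger

MMMCMXXVII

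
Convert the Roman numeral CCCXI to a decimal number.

CCCXI: C=100, C=100, C=100, X=10, I=1
100 + 100 + 100 + 10 + 1 = 311

311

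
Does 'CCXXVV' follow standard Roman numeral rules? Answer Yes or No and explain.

'CCXXVV': V should not appear more than once

No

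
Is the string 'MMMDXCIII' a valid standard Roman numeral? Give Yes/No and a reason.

'MMMDXCIII': Check the rules: uses only the symbols I, V, X, L, C, D, M; no symbol is repeated more than three times in a row; V, L and D each appear at most once; the only place a smaller symbol precedes a larger one is the allowed subtractive pair XC, the symbol right after such a pair (if any) is smaller than the pair's first symbol, and otherwise the values never increase from left to right. Value: M (1000) + M (1000) + M (1000) + D (500) + XC (90) + I (1) + I (1) + I (1) = 3593. So it is a valid standard Roman numeral.

Yes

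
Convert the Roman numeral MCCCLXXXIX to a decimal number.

MCCCLXXXIX: M=1000, C=100, C=100, C=100, L=50, X=10, X=10, X=10, IX=9
1000 + 100 + 100 + 100 + 50 + 10 + 10 + 10 + 9 = 1389

1389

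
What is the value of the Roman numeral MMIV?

MMIV: M=1000, M=1000, IV=4
1000 + 1000 + 4 = 2004

2004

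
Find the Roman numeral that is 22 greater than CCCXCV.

CCCXCV = 395
395 + 22 = 417

CDXVII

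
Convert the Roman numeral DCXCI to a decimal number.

DCXCI: D=500, C=100, XC=90, I=1
500 + 100 + 90 + 1 = 691

691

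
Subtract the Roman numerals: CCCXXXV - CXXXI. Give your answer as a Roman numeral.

CCCXXXV = 335
CXXXI = 131
335 - 131 = 204

CCIV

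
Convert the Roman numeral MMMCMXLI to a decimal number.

MMMCMXLI: M=1000, M=1000, M=1000, CM=900, XL=40, I=1
1000 + 1000 + 1000 + 900 + 40 + 1 = 3941

3941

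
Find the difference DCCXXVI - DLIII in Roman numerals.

DCCXXVI = 726
DLIII = 553
726 - 553 = 173

CLXXIII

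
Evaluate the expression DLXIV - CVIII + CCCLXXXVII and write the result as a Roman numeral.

DLXIV = 564, CVIII = 108, CCCLXXXVII = 387
564 - 108 = 456
456 + 387 = 843

DCCCXLIII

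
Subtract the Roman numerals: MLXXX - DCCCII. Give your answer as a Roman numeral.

MLXXX = 1080
DCCCII = 802
1080 - 802 = 278

CCLXXVIII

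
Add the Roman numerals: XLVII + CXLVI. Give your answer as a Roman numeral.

XLVII = 47
CXLVI = 146
47 + 146 = 193

CXCIII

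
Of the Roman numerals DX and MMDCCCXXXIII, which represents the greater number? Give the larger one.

DX = 510
MMDCCCXXXIII = 2833
2833 is larger

MMDCCCXXXIII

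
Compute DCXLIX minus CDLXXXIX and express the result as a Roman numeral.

DCXLIX = 649
CDLXXXIX = 489
649 - 489 = 160

CLX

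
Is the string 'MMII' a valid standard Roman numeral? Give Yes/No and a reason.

'MMII': Check the rules: uses only the symbols I, V, X, L, C, D, M; no symbol is repeated more than three times in a row; V, L and D each appear at most once; no smaller symbol precedes a larger one (values never increase from left to right). Value: M (1000) + M (1000) + I (1) + I (1) = 2002. So it is a valid standard Roman numeral.

Yes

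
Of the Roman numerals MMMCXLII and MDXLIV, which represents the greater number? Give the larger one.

MMMCXLII = 3142
MDXLIV = 1544
3142 is larger

MMMCXLII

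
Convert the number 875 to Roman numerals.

Convert 875 to Roman numerals:
  875 contains 1×500 (D)
  375 contains 3×100 (CCC)
  75 contains 1×50 (L)
  25 contains 2×10 (XX)
  5 contains 1×5 (V)

DCCCLXXV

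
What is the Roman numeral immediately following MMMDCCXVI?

MMMDCCXVI = 3716, so the next integer is 3716 + 1 = 3717

MMMDCCXVII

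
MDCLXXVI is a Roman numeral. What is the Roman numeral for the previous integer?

MDCLXXVI = 1676; previous is 1675

MDCLXXV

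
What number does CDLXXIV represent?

CDLXXIV: CD=400, L=50, X=10, X=10, IV=4
400 + 50 + 10 + 10 + 4 = 474

474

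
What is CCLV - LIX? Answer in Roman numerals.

CCLV = 255
LIX = 59
255 - 59 = 196

CXCVI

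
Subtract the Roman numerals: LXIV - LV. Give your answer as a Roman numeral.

LXIV = 64
LV = 55
64 - 55 = 9

IX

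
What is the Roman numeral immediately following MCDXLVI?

MCDXLVI = 1446, so the next integer is 1446 + 1 = 1447

MCDXLVII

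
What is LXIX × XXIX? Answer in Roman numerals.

LXIX = 69
XXIX = 29
69 × 29 = 2001

MMI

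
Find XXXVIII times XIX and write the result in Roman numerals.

XXXVIII = 38
XIX = 19
38 × 19 = 722

DCCXXII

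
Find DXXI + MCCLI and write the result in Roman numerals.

DXXI = 521
MCCLI = 1251
521 + 1251 = 1772

MDCCLXXII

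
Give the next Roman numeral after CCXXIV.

CCXXIV = 224, so the next integer is 224 + 1 = 225

CCXXV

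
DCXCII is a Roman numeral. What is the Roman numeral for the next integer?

DCXCII = 692, so the next integer is 692 + 1 = 693

DCXCIII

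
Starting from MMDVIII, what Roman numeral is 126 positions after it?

MMDVIII = 2508
2508 + 126 = 2634

MMDCXXXIV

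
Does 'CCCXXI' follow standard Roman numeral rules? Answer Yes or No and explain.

'CCCXXI': Check the rules: uses only the symbols I, V, X, L, C, D, M; no symbol is repeated more than three times in a row; V, L and D each appear at most once; no smaller symbol precedes a larger one (values never increase from left to right). Value: C (100) + C (100) + C (100) + X (10) + X (10) + I (1) = 321. So it is a valid standard Roman numeral.

Yes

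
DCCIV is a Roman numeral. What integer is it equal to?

DCCIV: D=500, C=100, C=100, IV=4
500 + 100 + 100 + 4 = 704

704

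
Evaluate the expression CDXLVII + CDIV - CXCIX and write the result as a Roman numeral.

CDXLVII = 447, CDIV = 404, CXCIX = 199
447 + 404 = 851
851 - 199 = 652

DCLII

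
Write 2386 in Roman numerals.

Convert 2386 to Roman numerals:
  2386 contains 2×1000 (MM)
  386 contains 3×100 (CCC)
  86 contains 1×50 (L)
  36 contains 3×10 (XXX)
  6 contains 1×5 (V)
  1 contains 1×1 (I)

MMCCCLXXXVI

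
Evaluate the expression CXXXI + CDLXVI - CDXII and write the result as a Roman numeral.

CXXXI = 131, CDLXVI = 466, CDXII = 412
131 + 466 = 597
597 - 412 = 185

CLXXXV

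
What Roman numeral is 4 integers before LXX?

LXX = 70
70 - 4 = 66

LXVI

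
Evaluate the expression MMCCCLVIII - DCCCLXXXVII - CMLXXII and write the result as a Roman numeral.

MMCCCLVIII = 2358, DCCCLXXXVII = 887, CMLXXII = 972
2358 - 887 = 1471
1471 - 972 = 499

CDXCIX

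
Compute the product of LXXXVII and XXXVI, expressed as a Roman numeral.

LXXXVII = 87
XXXVI = 36
87 × 36 = 3132

MMMCXXXII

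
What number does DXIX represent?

DXIX: D=500, X=10, IX=9
500 + 10 + 9 = 519

519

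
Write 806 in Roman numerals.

Convert 806 to Roman numerals:
  806 contains 1×500 (D)
  306 contains 3×100 (CCC)
  6 contains 1×5 (V)
  1 contains 1×1 (I)

DCCCVI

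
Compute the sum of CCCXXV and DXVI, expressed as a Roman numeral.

CCCXXV = 325
DXVI = 516
325 + 516 = 841

DCCCXLI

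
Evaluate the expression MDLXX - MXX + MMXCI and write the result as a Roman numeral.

MDLXX = 1570, MXX = 1020, MMXCI = 2091
1570 - 1020 = 550
550 + 2091 = 2641

MMDCXLI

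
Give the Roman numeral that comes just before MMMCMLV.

MMMCMLV = 3955, so the previous integer is 3955 - 1 = 3954

MMMCMLIV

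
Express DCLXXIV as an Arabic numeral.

DCLXXIV: D=500, C=100, L=50, X=10, X=10, IV=4
500 + 100 + 50 + 10 + 10 + 4 = 674

674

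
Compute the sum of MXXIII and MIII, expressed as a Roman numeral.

MXXIII = 1023
MIII = 1003
1023 + 1003 = 2026

MMXXVI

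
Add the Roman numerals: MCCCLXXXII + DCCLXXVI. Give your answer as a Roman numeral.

MCCCLXXXII = 1382
DCCLXXVI = 776
1382 + 776 = 2158

MMCLVIII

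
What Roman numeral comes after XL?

XL = 40; next is 41

XLI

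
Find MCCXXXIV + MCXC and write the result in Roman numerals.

MCCXXXIV = 1234
MCXC = 1190
1234 + 1190 = 2424

MMCDXXIV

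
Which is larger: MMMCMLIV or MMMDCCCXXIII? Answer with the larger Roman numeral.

MMMCMLIV = 3954
MMMDCCCXXIII = 3823
3954 is larger

MMMCMLIV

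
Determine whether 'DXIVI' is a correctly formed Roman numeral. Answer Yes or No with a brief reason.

'DXIVI': I cannot come right after the subtractive pair IV: once I is subtracted in IV, the next symbol must be smaller than I

No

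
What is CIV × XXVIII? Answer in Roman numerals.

CIV = 104
XXVIII = 28
104 × 28 = 2912

MMCMXII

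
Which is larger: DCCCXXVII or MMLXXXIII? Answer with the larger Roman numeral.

DCCCXXVII = 827
MMLXXXIII = 2083
2083 is larger

MMLXXXIII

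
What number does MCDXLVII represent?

MCDXLVII: M=1000, CD=400, XL=40, V=5, I=1, I=1
1000 + 400 + 40 + 5 + 1 + 1 = 1447

1447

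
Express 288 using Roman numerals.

Convert 288 to Roman numerals:
  288 contains 2×100 (CC)
  88 contains 1×50 (L)
  38 contains 3×10 (XXX)
  8 contains 1×5 (V)
  3 contains 3×1 (III)

CCLXXXVIII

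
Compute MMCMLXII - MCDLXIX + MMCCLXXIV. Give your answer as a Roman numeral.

MMCMLXII = 2962, MCDLXIX = 1469, MMCCLXXIV = 2274
2962 - 1469 = 1493
1493 + 2274 = 3767

MMMDCCLXVII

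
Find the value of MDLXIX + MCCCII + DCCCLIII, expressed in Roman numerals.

MDLXIX = 1569, MCCCII = 1302, DCCCLIII = 853
1569 + 1302 = 2871
2871 + 853 = 3724

MMMDCCXXIV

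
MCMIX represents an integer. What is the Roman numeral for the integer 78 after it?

MCMIX = 1909
1909 + 78 = 1987

MCMLXXXVII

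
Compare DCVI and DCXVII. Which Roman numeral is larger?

DCVI = 606
DCXVII = 617
617 is larger

DCXVII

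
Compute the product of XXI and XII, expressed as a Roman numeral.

XXI = 21
XII = 12
21 × 12 = 252

CCLII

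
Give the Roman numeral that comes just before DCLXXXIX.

DCLXXXIX = 689, so the previous integer is 689 - 1 = 688

DCLXXXVIII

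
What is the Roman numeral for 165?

Convert 165 to Roman numerals:
  165 contains 1×100 (C)
  65 contains 1×50 (L)
  15 contains 1×10 (X)
  5 contains 1×5 (V)

CLXV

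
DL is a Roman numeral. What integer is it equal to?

DL: D=500, L=50
500 + 50 = 550

550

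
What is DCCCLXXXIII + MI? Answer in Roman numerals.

DCCCLXXXIII = 883
MI = 1001
883 + 1001 = 1884

MDCCCLXXXIV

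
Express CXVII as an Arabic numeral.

CXVII: C=100, X=10, V=5, I=1, I=1
100 + 10 + 5 + 1 + 1 = 117

117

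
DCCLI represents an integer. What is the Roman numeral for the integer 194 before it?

DCCLI = 751
751 - 194 = 557

DLVII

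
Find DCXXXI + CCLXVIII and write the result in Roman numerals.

DCXXXI = 631
CCLXVIII = 268
631 + 268 = 899

DCCCXCIX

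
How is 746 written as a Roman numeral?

Convert 746 to Roman numerals:
  746 contains 1×500 (D)
  246 contains 2×100 (CC)
  46 contains 1×40 (XL)
  6 contains 1×5 (V)
  1 contains 1×1 (I)

DCCXLVI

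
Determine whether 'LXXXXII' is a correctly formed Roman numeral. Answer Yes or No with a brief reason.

'LXXXXII': More than 3 consecutive X's

No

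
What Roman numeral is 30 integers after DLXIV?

DLXIV = 564
564 + 30 = 594

DXCIV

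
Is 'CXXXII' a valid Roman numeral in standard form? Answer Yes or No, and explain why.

'CXXXII': Check the rules: uses only the symbols I, V, X, L, C, D, M; no symbol is repeated more than three times in a row; V, L and D each appear at most once; no smaller symbol precedes a larger one (values never increase from left to right). Value: C (100) + X (10) + X (10) + X (10) + I (1) + I (1) = 132. So it is a valid standard Roman numeral.

Yes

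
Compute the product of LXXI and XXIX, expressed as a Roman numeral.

LXXI = 71
XXIX = 29
71 × 29 = 2059

MMLIX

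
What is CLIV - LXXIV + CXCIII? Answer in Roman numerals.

CLIV = 154, LXXIV = 74, CXCIII = 193
154 - 74 = 80
80 + 193 = 273

CCLXXIII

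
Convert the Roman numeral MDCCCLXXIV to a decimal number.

MDCCCLXXIV: M=1000, D=500, C=100, C=100, C=100, L=50, X=10, X=10, IV=4
1000 + 500 + 100 + 100 + 100 + 50 + 10 + 10 + 4 = 1874

1874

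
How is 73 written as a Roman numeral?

Convert 73 to Roman numerals:
  73 contains 1×50 (L)
  23 contains 2×10 (XX)
  3 contains 3×1 (III)

LXXIII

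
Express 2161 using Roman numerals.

Convert 2161 to Roman numerals:
  2161 contains 2×1000 (MM)
  161 contains 1×100 (C)
  61 contains 1×50 (L)
  11 contains 1×10 (X)
  1 contains 1×1 (I)

MMCLXI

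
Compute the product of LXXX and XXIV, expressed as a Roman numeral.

LXXX = 80
XXIV = 24
80 × 24 = 1920

MCMXX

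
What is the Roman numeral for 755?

Convert 755 to Roman numerals:
  755 contains 1×500 (D)
  255 contains 2×100 (CC)
  55 contains 1×50 (L)
  5 contains 1×5 (V)

DCCLV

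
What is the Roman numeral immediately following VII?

VII = 7; next is 8

VIII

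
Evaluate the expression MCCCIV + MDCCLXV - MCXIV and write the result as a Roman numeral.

MCCCIV = 1304, MDCCLXV = 1765, MCXIV = 1114
1304 + 1765 = 3069
3069 - 1114 = 1955

MCMLV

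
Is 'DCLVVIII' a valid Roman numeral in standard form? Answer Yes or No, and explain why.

'DCLVVIII': V should not appear more than once

No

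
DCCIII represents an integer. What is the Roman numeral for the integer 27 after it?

DCCIII = 703
703 + 27 = 730

DCCXXX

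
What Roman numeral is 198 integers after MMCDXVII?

MMCDXVII = 2417
2417 + 198 = 2615

MMDCXV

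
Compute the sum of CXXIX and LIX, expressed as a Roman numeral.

CXXIX = 129
LIX = 59
129 + 59 = 188

CLXXXVIII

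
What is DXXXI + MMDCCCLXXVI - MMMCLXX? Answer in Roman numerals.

DXXXI = 531, MMDCCCLXXVI = 2876, MMMCLXX = 3170
531 + 2876 = 3407
3407 - 3170 = 237

CCXXXVII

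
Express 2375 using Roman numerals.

Convert 2375 to Roman numerals:
  2375 contains 2×1000 (MM)
  375 contains 3×100 (CCC)
  75 contains 1×50 (L)
  25 contains 2×10 (XX)
  5 contains 1×5 (V)

MMCCCLXXV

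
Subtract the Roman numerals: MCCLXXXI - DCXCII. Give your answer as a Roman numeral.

MCCLXXXI = 1281
DCXCII = 692
1281 - 692 = 589

DLXXXIX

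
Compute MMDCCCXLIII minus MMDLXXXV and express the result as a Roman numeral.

MMDCCCXLIII = 2843
MMDLXXXV = 2585
2843 - 2585 = 258

CCLVIII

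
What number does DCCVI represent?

DCCVI: D=500, C=100, C=100, V=5, I=1
500 + 100 + 100 + 5 + 1 = 706

706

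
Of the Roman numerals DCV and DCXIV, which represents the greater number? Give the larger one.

DCV = 605
DCXIV = 614
614 is larger

DCXIV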